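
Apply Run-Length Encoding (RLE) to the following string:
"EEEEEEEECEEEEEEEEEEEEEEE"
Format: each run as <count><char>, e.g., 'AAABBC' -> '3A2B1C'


Scanning runs left to right:
  i=0: run of 'E' x 8 -> '8E'
  i=8: run of 'C' x 1 -> '1C'
  i=9: run of 'E' x 15 -> '15E'

RLE = 8E1C15E


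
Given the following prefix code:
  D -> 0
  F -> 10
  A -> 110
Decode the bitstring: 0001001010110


Decoding step by step:
Bits 0 -> D
Bits 0 -> D
Bits 0 -> D
Bits 10 -> F
Bits 0 -> D
Bits 10 -> F
Bits 10 -> F
Bits 110 -> A


Decoded message: DDDFDFFA


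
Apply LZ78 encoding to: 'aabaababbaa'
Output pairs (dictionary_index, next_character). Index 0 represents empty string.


LZ78 encoding steps:
Dictionary: {0: ''}
Step 1: w='' (idx 0), next='a' -> output (0, 'a'), add 'a' as idx 1
Step 2: w='a' (idx 1), next='b' -> output (1, 'b'), add 'ab' as idx 2
Step 3: w='a' (idx 1), next='a' -> output (1, 'a'), add 'aa' as idx 3
Step 4: w='' (idx 0), next='b' -> output (0, 'b'), add 'b' as idx 4
Step 5: w='ab' (idx 2), next='b' -> output (2, 'b'), add 'abb' as idx 5
Step 6: w='aa' (idx 3), end of input -> output (3, '')


Encoded: [(0, 'a'), (1, 'b'), (1, 'a'), (0, 'b'), (2, 'b'), (3, '')]


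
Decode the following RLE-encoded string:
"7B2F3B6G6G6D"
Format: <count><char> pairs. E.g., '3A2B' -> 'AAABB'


Expanding each <count><char> pair:
  7B -> 'BBBBBBB'
  2F -> 'FF'
  3B -> 'BBB'
  6G -> 'GGGGGG'
  6G -> 'GGGGGG'
  6D -> 'DDDDDD'

Decoded = BBBBBBBFFBBBGGGGGGGGGGGGDDDDDD


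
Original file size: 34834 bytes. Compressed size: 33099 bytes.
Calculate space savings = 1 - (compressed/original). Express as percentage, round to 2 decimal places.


ratio = compressed/original = 33099/34834 = 0.950192
savings = 1 - ratio = 1 - 0.950192 = 0.049808
as a percentage: 0.049808 * 100 = 4.98%

Space savings = 1 - 33099/34834 = 4.98%


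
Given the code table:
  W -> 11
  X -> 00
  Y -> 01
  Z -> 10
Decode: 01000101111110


Decoding:
01 -> Y
00 -> X
01 -> Y
01 -> Y
11 -> W
11 -> W
10 -> Z


Result: YXYYWWZ


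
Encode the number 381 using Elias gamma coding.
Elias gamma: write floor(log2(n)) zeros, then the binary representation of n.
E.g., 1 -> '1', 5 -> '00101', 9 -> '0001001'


num_bits = floor(log2(381)) + 1 = 9
leading_zeros = num_bits - 1 = 8
binary(381) = 101111101

Elias gamma(381) = '00000000' + '101111101' = 00000000101111101 (17 bits)


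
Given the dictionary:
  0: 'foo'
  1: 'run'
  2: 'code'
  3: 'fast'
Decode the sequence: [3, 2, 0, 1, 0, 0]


Look up each index in the dictionary:
  3 -> 'fast'
  2 -> 'code'
  0 -> 'foo'
  1 -> 'run'
  0 -> 'foo'
  0 -> 'foo'

Decoded: "fast code foo run foo foo"


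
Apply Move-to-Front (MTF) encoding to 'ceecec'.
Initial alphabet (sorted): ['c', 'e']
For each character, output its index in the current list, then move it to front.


MTF encoding:
'c': index 0 in ['c', 'e'] -> ['c', 'e']
'e': index 1 in ['c', 'e'] -> ['e', 'c']
'e': index 0 in ['e', 'c'] -> ['e', 'c']
'c': index 1 in ['e', 'c'] -> ['c', 'e']
'e': index 1 in ['c', 'e'] -> ['e', 'c']
'c': index 1 in ['e', 'c'] -> ['c', 'e']


Output: [0, 1, 0, 1, 1, 1]


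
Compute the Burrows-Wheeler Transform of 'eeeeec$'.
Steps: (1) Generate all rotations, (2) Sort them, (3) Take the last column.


Rotations (sorted):
  0: $eeeeec -> last char: c
  1: c$eeeee -> last char: e
  2: ec$eeee -> last char: e
  3: eec$eee -> last char: e
  4: eeec$ee -> last char: e
  5: eeeec$e -> last char: e
  6: eeeeec$ -> last char: $


BWT = ceeeee$


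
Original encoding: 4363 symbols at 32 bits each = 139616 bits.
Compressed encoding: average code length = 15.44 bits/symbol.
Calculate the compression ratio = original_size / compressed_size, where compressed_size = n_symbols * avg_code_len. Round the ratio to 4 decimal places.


original_size = n_symbols * orig_bits = 4363 * 32 = 139616 bits
compressed_size = n_symbols * avg_code_len = 4363 * 15.44 = 67364.72 bits
ratio = original_size / compressed_size = 139616 / 67364.72 = 2.0725

Compression ratio = 2.0725


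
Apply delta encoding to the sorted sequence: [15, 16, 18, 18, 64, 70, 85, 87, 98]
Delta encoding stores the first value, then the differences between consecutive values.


First value: 15
Deltas:
  16 - 15 = 1
  18 - 16 = 2
  18 - 18 = 0
  64 - 18 = 46
  70 - 64 = 6
  85 - 70 = 15
  87 - 85 = 2
  98 - 87 = 11


Delta encoded: [15, 1, 2, 0, 46, 6, 15, 2, 11]


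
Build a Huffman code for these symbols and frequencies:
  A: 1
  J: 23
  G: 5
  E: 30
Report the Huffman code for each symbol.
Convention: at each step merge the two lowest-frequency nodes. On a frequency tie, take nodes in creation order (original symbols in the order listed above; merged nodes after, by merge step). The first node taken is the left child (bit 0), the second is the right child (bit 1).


Huffman tree construction:
Step 1: Merge A(1) + G(5) = 6
Step 2: Merge (A+G)(6) + J(23) = 29
Step 3: Merge ((A+G)+J)(29) + E(30) = 59
Read each symbol's code off the tree from the root (left child = 0, right child = 1).

Codes:
  A: 000 (length 3)
  J: 01 (length 2)
  G: 001 (length 3)
  E: 1 (length 1)
Average code length: 94/59 = 1.5932 bits/symbol


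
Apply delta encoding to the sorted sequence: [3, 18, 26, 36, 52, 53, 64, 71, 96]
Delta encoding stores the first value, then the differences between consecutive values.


First value: 3
Deltas:
  18 - 3 = 15
  26 - 18 = 8
  36 - 26 = 10
  52 - 36 = 16
  53 - 52 = 1
  64 - 53 = 11
  71 - 64 = 7
  96 - 71 = 25


Delta encoded: [3, 15, 8, 10, 16, 1, 11, 7, 25]


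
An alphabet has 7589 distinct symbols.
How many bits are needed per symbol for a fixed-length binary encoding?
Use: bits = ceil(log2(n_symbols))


log2(7589) = 12.8897
Bracket: 2^12 = 4096 < 7589 <= 2^13 = 8192
So ceil(log2(7589)) = 13

bits = ceil(log2(7589)) = ceil(12.8897) = 13 bits


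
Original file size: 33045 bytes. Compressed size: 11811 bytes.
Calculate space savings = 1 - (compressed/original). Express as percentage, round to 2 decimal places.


ratio = compressed/original = 11811/33045 = 0.357422
savings = 1 - ratio = 1 - 0.357422 = 0.642578
as a percentage: 0.642578 * 100 = 64.26%

Space savings = 1 - 11811/33045 = 64.26%


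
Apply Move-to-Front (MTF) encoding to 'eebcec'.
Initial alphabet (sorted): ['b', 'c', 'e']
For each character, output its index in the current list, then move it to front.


MTF encoding:
'e': index 2 in ['b', 'c', 'e'] -> ['e', 'b', 'c']
'e': index 0 in ['e', 'b', 'c'] -> ['e', 'b', 'c']
'b': index 1 in ['e', 'b', 'c'] -> ['b', 'e', 'c']
'c': index 2 in ['b', 'e', 'c'] -> ['c', 'b', 'e']
'e': index 2 in ['c', 'b', 'e'] -> ['e', 'c', 'b']
'c': index 1 in ['e', 'c', 'b'] -> ['c', 'e', 'b']


Output: [2, 0, 1, 2, 2, 1]


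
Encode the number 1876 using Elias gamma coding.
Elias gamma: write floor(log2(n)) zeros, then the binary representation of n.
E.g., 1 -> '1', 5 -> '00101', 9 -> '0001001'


num_bits = floor(log2(1876)) + 1 = 11
leading_zeros = num_bits - 1 = 10
binary(1876) = 11101010100

Elias gamma(1876) = '0000000000' + '11101010100' = 000000000011101010100 (21 bits)


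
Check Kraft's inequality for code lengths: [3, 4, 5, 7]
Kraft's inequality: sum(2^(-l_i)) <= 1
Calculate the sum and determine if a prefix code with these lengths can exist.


Sum = 2^(-3) + 2^(-4) + 2^(-5) + 2^(-7)
    = 0.125 + 0.0625 + 0.03125 + 0.0078125
    = 29/128 = 0.2265625
Since 0.2265625 <= 1, Kraft's inequality IS satisfied.
A prefix code with these lengths CAN exist.

Kraft sum = 0.2265625. Satisfied.


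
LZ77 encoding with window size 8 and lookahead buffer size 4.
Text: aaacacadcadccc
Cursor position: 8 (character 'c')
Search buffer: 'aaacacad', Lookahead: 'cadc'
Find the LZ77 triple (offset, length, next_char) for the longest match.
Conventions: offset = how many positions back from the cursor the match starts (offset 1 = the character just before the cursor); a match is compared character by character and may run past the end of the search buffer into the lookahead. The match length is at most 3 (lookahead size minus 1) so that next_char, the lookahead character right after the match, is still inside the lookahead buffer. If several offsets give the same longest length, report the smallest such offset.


Try each offset into the search buffer:
  offset=1 (pos 7, char 'd'): match length 0
  offset=2 (pos 6, char 'a'): match length 0
  offset=3 (pos 5, char 'c'): match length 3
  offset=4 (pos 4, char 'a'): match length 0
  offset=5 (pos 3, char 'c'): match length 2
  offset=6 (pos 2, char 'a'): match length 0
  offset=7 (pos 1, char 'a'): match length 0
  offset=8 (pos 0, char 'a'): match length 0
Longest match has length 3 at offset 3.
next_char = character at position 8 + 3 = 11 -> 'c'

Best match: offset=3, length=3 (matching 'cad' starting at position 5)
LZ77 triple: (3, 3, 'c')


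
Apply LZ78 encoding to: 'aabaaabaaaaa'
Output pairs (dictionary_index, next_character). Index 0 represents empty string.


LZ78 encoding steps:
Dictionary: {0: ''}
Step 1: w='' (idx 0), next='a' -> output (0, 'a'), add 'a' as idx 1
Step 2: w='a' (idx 1), next='b' -> output (1, 'b'), add 'ab' as idx 2
Step 3: w='a' (idx 1), next='a' -> output (1, 'a'), add 'aa' as idx 3
Step 4: w='ab' (idx 2), next='a' -> output (2, 'a'), add 'aba' as idx 4
Step 5: w='aa' (idx 3), next='a' -> output (3, 'a'), add 'aaa' as idx 5
Step 6: w='a' (idx 1), end of input -> output (1, '')


Encoded: [(0, 'a'), (1, 'b'), (1, 'a'), (2, 'a'), (3, 'a'), (1, '')]


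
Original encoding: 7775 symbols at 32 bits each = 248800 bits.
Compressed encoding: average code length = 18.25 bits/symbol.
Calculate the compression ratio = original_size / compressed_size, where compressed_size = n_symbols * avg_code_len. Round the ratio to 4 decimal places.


original_size = n_symbols * orig_bits = 7775 * 32 = 248800 bits
compressed_size = n_symbols * avg_code_len = 7775 * 18.25 = 141893.75 bits
ratio = original_size / compressed_size = 248800 / 141893.75 = 1.7534

Compression ratio = 1.7534


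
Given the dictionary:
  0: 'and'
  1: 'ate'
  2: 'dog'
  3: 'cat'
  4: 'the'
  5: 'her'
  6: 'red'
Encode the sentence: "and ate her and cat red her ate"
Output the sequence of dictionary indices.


Look up each word in the dictionary:
  'and' -> 0
  'ate' -> 1
  'her' -> 5
  'and' -> 0
  'cat' -> 3
  'red' -> 6
  'her' -> 5
  'ate' -> 1

Encoded: [0, 1, 5, 0, 3, 6, 5, 1]


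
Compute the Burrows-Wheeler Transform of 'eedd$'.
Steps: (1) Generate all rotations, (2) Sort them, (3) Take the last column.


Rotations (sorted):
  0: $eedd -> last char: d
  1: d$eed -> last char: d
  2: dd$ee -> last char: e
  3: edd$e -> last char: e
  4: eedd$ -> last char: $


BWT = ddee$


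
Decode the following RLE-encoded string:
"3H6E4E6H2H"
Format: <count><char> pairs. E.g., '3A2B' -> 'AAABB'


Expanding each <count><char> pair:
  3H -> 'HHH'
  6E -> 'EEEEEE'
  4E -> 'EEEE'
  6H -> 'HHHHHH'
  2H -> 'HH'

Decoded = HHHEEEEEEEEEEHHHHHHHH


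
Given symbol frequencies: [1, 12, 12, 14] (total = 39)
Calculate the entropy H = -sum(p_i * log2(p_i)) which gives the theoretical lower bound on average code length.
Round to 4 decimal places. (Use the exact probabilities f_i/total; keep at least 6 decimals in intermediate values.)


Per-symbol terms -p_i * log2(p_i) with p_i = f_i/39:
  p = 1/39 = 0.025641: log2(p) = -5.285402, -p*log2(p) = 0.135523
  p = 12/39 = 0.307692: log2(p) = -1.700440, -p*log2(p) = 0.523212
  p = 12/39 = 0.307692: log2(p) = -1.700440, -p*log2(p) = 0.523212
  p = 14/39 = 0.358974: log2(p) = -1.478047, -p*log2(p) = 0.530581
H = 0.135523 + 0.523212 + 0.523212 + 0.530581 = 1.712528

H = 1.7125 bits/symbol


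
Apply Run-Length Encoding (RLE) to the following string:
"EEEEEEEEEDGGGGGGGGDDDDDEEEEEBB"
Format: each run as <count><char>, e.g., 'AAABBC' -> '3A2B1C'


Scanning runs left to right:
  i=0: run of 'E' x 9 -> '9E'
  i=9: run of 'D' x 1 -> '1D'
  i=10: run of 'G' x 8 -> '8G'
  i=18: run of 'D' x 5 -> '5D'
  i=23: run of 'E' x 5 -> '5E'
  i=28: run of 'B' x 2 -> '2B'

RLE = 9E1D8G5D5E2B


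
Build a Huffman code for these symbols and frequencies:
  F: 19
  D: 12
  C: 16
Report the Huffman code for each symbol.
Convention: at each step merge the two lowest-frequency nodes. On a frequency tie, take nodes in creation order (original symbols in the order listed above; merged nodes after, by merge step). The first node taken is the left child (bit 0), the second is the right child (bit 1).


Huffman tree construction:
Step 1: Merge D(12) + C(16) = 28
Step 2: Merge F(19) + (D+C)(28) = 47
Read each symbol's code off the tree from the root (left child = 0, right child = 1).

Codes:
  F: 0 (length 1)
  D: 10 (length 2)
  C: 11 (length 2)
Average code length: 75/47 = 1.5957 bits/symbol


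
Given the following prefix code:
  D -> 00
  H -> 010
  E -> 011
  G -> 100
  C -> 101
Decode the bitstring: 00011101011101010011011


Decoding step by step:
Bits 00 -> D
Bits 011 -> E
Bits 101 -> C
Bits 011 -> E
Bits 101 -> C
Bits 010 -> H
Bits 011 -> E
Bits 011 -> E


Decoded message: DECECHEE


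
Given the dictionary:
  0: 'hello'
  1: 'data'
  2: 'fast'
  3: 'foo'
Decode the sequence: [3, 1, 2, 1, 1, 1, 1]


Look up each index in the dictionary:
  3 -> 'foo'
  1 -> 'data'
  2 -> 'fast'
  1 -> 'data'
  1 -> 'data'
  1 -> 'data'
  1 -> 'data'

Decoded: "foo data fast data data data data"


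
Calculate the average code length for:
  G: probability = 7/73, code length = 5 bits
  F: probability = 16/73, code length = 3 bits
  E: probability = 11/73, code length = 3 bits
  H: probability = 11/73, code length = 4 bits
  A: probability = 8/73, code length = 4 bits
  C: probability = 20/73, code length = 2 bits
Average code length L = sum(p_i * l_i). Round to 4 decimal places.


Weighted contributions p_i * l_i:
  G: (7/73) * 5 = 35/73
  F: (16/73) * 3 = 48/73
  E: (11/73) * 3 = 33/73
  H: (11/73) * 4 = 44/73
  A: (8/73) * 4 = 32/73
  C: (20/73) * 2 = 40/73
Sum = (35 + 48 + 33 + 44 + 32 + 40)/73 = 232/73

L = 232/73 = 3.1781 bits/symbol


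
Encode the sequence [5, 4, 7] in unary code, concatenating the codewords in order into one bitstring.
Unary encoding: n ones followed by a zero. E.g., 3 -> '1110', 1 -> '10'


Encode each number as n ones followed by a terminating 0:
  5 -> 111110 (6 bits)
  4 -> 11110 (5 bits)
  7 -> 11111110 (8 bits)
Total length = 6 + 5 + 8 = 19 bits.

Unary([5, 4, 7]) = 1111101111011111110 (19 bits)


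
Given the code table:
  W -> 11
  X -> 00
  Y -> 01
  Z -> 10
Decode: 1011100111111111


Decoding:
10 -> Z
11 -> W
10 -> Z
01 -> Y
11 -> W
11 -> W
11 -> W
11 -> W


Result: ZWZYWWWW


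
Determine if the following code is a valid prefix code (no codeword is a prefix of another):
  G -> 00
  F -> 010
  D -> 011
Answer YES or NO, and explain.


Checking each pair (does one codeword prefix another?):
  G='00' vs F='010': no prefix
  G='00' vs D='011': no prefix
  F='010' vs G='00': no prefix
  F='010' vs D='011': no prefix
  D='011' vs G='00': no prefix
  D='011' vs F='010': no prefix
No violation found over all pairs.

YES -- this is a valid prefix code. No codeword is a prefix of any other codeword.


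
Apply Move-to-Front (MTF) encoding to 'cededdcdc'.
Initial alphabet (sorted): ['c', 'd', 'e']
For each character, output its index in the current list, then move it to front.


MTF encoding:
'c': index 0 in ['c', 'd', 'e'] -> ['c', 'd', 'e']
'e': index 2 in ['c', 'd', 'e'] -> ['e', 'c', 'd']
'd': index 2 in ['e', 'c', 'd'] -> ['d', 'e', 'c']
'e': index 1 in ['d', 'e', 'c'] -> ['e', 'd', 'c']
'd': index 1 in ['e', 'd', 'c'] -> ['d', 'e', 'c']
'd': index 0 in ['d', 'e', 'c'] -> ['d', 'e', 'c']
'c': index 2 in ['d', 'e', 'c'] -> ['c', 'd', 'e']
'd': index 1 in ['c', 'd', 'e'] -> ['d', 'c', 'e']
'c': index 1 in ['d', 'c', 'e'] -> ['c', 'd', 'e']


Output: [0, 2, 2, 1, 1, 0, 2, 1, 1]


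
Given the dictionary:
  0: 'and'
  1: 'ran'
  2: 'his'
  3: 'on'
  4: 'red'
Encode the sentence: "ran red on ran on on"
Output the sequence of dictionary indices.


Look up each word in the dictionary:
  'ran' -> 1
  'red' -> 4
  'on' -> 3
  'ran' -> 1
  'on' -> 3
  'on' -> 3

Encoded: [1, 4, 3, 1, 3, 3]


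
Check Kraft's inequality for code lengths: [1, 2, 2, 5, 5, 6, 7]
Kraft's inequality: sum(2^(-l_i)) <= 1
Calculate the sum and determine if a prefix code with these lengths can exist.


Sum = 2^(-1) + 2^(-2) + 2^(-2) + 2^(-5) + 2^(-5) + 2^(-6) + 2^(-7)
    = 0.5 + 0.25 + 0.25 + 0.03125 + 0.03125 + 0.015625 + 0.0078125
    = 139/128 = 1.0859375
Since 1.0859375 > 1, Kraft's inequality is NOT satisfied.
A prefix code with these lengths CANNOT exist.

Kraft sum = 1.0859375. Not satisfied.


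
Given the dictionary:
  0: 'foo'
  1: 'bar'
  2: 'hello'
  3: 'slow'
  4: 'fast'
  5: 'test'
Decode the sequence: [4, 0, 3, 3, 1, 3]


Look up each index in the dictionary:
  4 -> 'fast'
  0 -> 'foo'
  3 -> 'slow'
  3 -> 'slow'
  1 -> 'bar'
  3 -> 'slow'

Decoded: "fast foo slow slow bar slow"


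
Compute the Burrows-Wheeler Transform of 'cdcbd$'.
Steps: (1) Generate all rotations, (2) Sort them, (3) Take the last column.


Rotations (sorted):
  0: $cdcbd -> last char: d
  1: bd$cdc -> last char: c
  2: cbd$cd -> last char: d
  3: cdcbd$ -> last char: $
  4: d$cdcb -> last char: b
  5: dcbd$c -> last char: c


BWT = dcd$bc


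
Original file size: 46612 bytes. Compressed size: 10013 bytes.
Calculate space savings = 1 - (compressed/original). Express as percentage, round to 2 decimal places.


ratio = compressed/original = 10013/46612 = 0.214816
savings = 1 - ratio = 1 - 0.214816 = 0.785184
as a percentage: 0.785184 * 100 = 78.52%

Space savings = 1 - 10013/46612 = 78.52%


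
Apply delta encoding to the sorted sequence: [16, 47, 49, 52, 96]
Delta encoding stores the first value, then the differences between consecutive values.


First value: 16
Deltas:
  47 - 16 = 31
  49 - 47 = 2
  52 - 49 = 3
  96 - 52 = 44


Delta encoded: [16, 31, 2, 3, 44]


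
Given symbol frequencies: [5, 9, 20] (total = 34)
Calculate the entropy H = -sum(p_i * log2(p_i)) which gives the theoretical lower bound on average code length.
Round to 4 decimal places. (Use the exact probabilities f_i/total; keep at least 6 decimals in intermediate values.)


Per-symbol terms -p_i * log2(p_i) with p_i = f_i/34:
  p = 5/34 = 0.147059: log2(p) = -2.765535, -p*log2(p) = 0.406696
  p = 9/34 = 0.264706: log2(p) = -1.917538, -p*log2(p) = 0.507584
  p = 20/34 = 0.588235: log2(p) = -0.765535, -p*log2(p) = 0.450315
H = 0.406696 + 0.507584 + 0.450315 = 1.364595

H = 1.3646 bits/symbol


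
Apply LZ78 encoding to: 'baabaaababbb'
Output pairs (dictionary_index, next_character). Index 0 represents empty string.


LZ78 encoding steps:
Dictionary: {0: ''}
Step 1: w='' (idx 0), next='b' -> output (0, 'b'), add 'b' as idx 1
Step 2: w='' (idx 0), next='a' -> output (0, 'a'), add 'a' as idx 2
Step 3: w='a' (idx 2), next='b' -> output (2, 'b'), add 'ab' as idx 3
Step 4: w='a' (idx 2), next='a' -> output (2, 'a'), add 'aa' as idx 4
Step 5: w='ab' (idx 3), next='a' -> output (3, 'a'), add 'aba' as idx 5
Step 6: w='b' (idx 1), next='b' -> output (1, 'b'), add 'bb' as idx 6
Step 7: w='b' (idx 1), end of input -> output (1, '')


Encoded: [(0, 'b'), (0, 'a'), (2, 'b'), (2, 'a'), (3, 'a'), (1, 'b'), (1, '')]


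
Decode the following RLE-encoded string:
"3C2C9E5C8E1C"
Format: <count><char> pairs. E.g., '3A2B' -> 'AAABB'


Expanding each <count><char> pair:
  3C -> 'CCC'
  2C -> 'CC'
  9E -> 'EEEEEEEEE'
  5C -> 'CCCCC'
  8E -> 'EEEEEEEE'
  1C -> 'C'

Decoded = CCCCCEEEEEEEEECCCCCEEEEEEEEC


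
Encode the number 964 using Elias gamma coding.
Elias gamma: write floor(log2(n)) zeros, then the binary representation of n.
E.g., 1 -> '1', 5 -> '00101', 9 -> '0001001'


num_bits = floor(log2(964)) + 1 = 10
leading_zeros = num_bits - 1 = 9
binary(964) = 1111000100

Elias gamma(964) = '000000000' + '1111000100' = 0000000001111000100 (19 bits)


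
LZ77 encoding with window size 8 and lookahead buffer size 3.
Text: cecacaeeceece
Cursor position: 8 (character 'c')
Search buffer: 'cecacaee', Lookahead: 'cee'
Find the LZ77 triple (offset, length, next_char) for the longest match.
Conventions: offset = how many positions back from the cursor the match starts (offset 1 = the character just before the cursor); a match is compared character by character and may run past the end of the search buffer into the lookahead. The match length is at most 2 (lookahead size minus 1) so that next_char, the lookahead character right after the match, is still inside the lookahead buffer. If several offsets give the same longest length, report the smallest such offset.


Try each offset into the search buffer:
  offset=1 (pos 7, char 'e'): match length 0
  offset=2 (pos 6, char 'e'): match length 0
  offset=3 (pos 5, char 'a'): match length 0
  offset=4 (pos 4, char 'c'): match length 1
  offset=5 (pos 3, char 'a'): match length 0
  offset=6 (pos 2, char 'c'): match length 1
  offset=7 (pos 1, char 'e'): match length 0
  offset=8 (pos 0, char 'c'): match length 2
Longest match has length 2 at offset 8.
next_char = character at position 8 + 2 = 10 -> 'e'

Best match: offset=8, length=2 (matching 'ce' starting at position 0)
LZ77 triple: (8, 2, 'e')


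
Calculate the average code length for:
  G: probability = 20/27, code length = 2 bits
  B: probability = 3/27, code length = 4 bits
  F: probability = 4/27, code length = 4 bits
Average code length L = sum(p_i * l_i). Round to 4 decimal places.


Weighted contributions p_i * l_i:
  G: (20/27) * 2 = 40/27
  B: (3/27) * 4 = 12/27
  F: (4/27) * 4 = 16/27
Sum = (40 + 12 + 16)/27 = 68/27

L = 68/27 = 2.5185 bits/symbol


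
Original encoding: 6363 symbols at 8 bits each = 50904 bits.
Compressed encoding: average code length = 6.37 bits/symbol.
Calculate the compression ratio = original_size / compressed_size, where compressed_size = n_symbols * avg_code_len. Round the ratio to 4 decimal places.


original_size = n_symbols * orig_bits = 6363 * 8 = 50904 bits
compressed_size = n_symbols * avg_code_len = 6363 * 6.37 = 40532.31 bits
ratio = original_size / compressed_size = 50904 / 40532.31 = 1.2559

Compression ratio = 1.2559


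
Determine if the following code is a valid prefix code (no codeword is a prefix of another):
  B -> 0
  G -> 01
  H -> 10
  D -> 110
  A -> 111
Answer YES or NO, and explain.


Checking each pair (does one codeword prefix another?):
  B='0' vs G='01': prefix -- VIOLATION

NO -- this is NOT a valid prefix code. B (0) is a prefix of G (01).


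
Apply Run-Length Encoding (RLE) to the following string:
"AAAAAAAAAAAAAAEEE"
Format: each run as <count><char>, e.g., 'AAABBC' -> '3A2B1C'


Scanning runs left to right:
  i=0: run of 'A' x 14 -> '14A'
  i=14: run of 'E' x 3 -> '3E'

RLE = 14A3E


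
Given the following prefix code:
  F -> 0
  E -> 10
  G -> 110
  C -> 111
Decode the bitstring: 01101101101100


Decoding step by step:
Bits 0 -> F
Bits 110 -> G
Bits 110 -> G
Bits 110 -> G
Bits 110 -> G
Bits 0 -> F


Decoded message: FGGGGF


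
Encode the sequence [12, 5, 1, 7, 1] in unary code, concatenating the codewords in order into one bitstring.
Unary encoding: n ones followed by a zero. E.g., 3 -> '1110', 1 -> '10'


Encode each number as n ones followed by a terminating 0:
  12 -> 1111111111110 (13 bits)
  5 -> 111110 (6 bits)
  1 -> 10 (2 bits)
  7 -> 11111110 (8 bits)
  1 -> 10 (2 bits)
Total length = 13 + 6 + 2 + 8 + 2 = 31 bits.

Unary([12, 5, 1, 7, 1]) = 1111111111110111110101111111010 (31 bits)


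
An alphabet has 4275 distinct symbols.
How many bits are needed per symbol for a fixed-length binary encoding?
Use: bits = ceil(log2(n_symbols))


log2(4275) = 12.0617
Bracket: 2^12 = 4096 < 4275 <= 2^13 = 8192
So ceil(log2(4275)) = 13

bits = ceil(log2(4275)) = ceil(12.0617) = 13 bits


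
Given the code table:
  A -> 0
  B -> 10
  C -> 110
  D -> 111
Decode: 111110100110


Decoding:
111 -> D
110 -> C
10 -> B
0 -> A
110 -> C


Result: DCBAC


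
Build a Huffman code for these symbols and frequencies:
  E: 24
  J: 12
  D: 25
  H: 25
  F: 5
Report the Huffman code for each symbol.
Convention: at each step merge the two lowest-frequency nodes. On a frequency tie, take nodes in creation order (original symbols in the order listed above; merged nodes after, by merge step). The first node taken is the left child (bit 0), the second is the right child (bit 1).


Huffman tree construction:
Step 1: Merge F(5) + J(12) = 17
Step 2: Merge (F+J)(17) + E(24) = 41
Step 3: Merge D(25) + H(25) = 50
Step 4: Merge ((F+J)+E)(41) + (D+H)(50) = 91
Read each symbol's code off the tree from the root (left child = 0, right child = 1).

Codes:
  E: 01 (length 2)
  J: 001 (length 3)
  D: 10 (length 2)
  H: 11 (length 2)
  F: 000 (length 3)
Average code length: 199/91 = 2.1868 bits/symbol


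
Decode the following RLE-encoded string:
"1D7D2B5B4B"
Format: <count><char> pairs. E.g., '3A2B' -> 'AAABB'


Expanding each <count><char> pair:
  1D -> 'D'
  7D -> 'DDDDDDD'
  2B -> 'BB'
  5B -> 'BBBBB'
  4B -> 'BBBB'

Decoded = DDDDDDDDBBBBBBBBBBB


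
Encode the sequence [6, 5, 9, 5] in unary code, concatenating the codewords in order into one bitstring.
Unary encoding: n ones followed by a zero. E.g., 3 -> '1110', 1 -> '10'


Encode each number as n ones followed by a terminating 0:
  6 -> 1111110 (7 bits)
  5 -> 111110 (6 bits)
  9 -> 1111111110 (10 bits)
  5 -> 111110 (6 bits)
Total length = 7 + 6 + 10 + 6 = 29 bits.

Unary([6, 5, 9, 5]) = 11111101111101111111110111110 (29 bits)


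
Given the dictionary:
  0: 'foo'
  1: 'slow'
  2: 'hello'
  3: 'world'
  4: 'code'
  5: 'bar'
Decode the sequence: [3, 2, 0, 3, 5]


Look up each index in the dictionary:
  3 -> 'world'
  2 -> 'hello'
  0 -> 'foo'
  3 -> 'world'
  5 -> 'bar'

Decoded: "world hello foo world bar"


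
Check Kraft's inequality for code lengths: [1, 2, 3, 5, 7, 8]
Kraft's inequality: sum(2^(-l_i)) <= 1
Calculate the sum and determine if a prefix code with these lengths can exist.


Sum = 2^(-1) + 2^(-2) + 2^(-3) + 2^(-5) + 2^(-7) + 2^(-8)
    = 0.5 + 0.25 + 0.125 + 0.03125 + 0.0078125 + 0.00390625
    = 235/256 = 0.91796875
Since 0.91796875 <= 1, Kraft's inequality IS satisfied.
A prefix code with these lengths CAN exist.

Kraft sum = 0.91796875. Satisfied.


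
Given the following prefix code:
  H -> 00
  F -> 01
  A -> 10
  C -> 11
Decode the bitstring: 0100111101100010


Decoding step by step:
Bits 01 -> F
Bits 00 -> H
Bits 11 -> C
Bits 11 -> C
Bits 01 -> F
Bits 10 -> A
Bits 00 -> H
Bits 10 -> A


Decoded message: FHCCFAHA


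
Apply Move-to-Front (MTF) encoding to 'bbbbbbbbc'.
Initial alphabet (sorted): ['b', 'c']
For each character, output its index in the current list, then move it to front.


MTF encoding:
'b': index 0 in ['b', 'c'] -> ['b', 'c']
'b': index 0 in ['b', 'c'] -> ['b', 'c']
'b': index 0 in ['b', 'c'] -> ['b', 'c']
'b': index 0 in ['b', 'c'] -> ['b', 'c']
'b': index 0 in ['b', 'c'] -> ['b', 'c']
'b': index 0 in ['b', 'c'] -> ['b', 'c']
'b': index 0 in ['b', 'c'] -> ['b', 'c']
'b': index 0 in ['b', 'c'] -> ['b', 'c']
'c': index 1 in ['b', 'c'] -> ['c', 'b']


Output: [0, 0, 0, 0, 0, 0, 0, 0, 1]


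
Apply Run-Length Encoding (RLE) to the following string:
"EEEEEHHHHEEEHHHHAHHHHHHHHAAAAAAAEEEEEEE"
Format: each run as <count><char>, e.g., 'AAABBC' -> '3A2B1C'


Scanning runs left to right:
  i=0: run of 'E' x 5 -> '5E'
  i=5: run of 'H' x 4 -> '4H'
  i=9: run of 'E' x 3 -> '3E'
  i=12: run of 'H' x 4 -> '4H'
  i=16: run of 'A' x 1 -> '1A'
  i=17: run of 'H' x 8 -> '8H'
  i=25: run of 'A' x 7 -> '7A'
  i=32: run of 'E' x 7 -> '7E'

RLE = 5E4H3E4H1A8H7A7E


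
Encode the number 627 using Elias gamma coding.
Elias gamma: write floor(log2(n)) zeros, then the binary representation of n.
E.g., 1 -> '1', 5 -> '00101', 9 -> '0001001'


num_bits = floor(log2(627)) + 1 = 10
leading_zeros = num_bits - 1 = 9
binary(627) = 1001110011

Elias gamma(627) = '000000000' + '1001110011' = 0000000001001110011 (19 bits)


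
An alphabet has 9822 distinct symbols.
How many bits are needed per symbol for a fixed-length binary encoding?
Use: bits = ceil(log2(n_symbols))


log2(9822) = 13.2618
Bracket: 2^13 = 8192 < 9822 <= 2^14 = 16384
So ceil(log2(9822)) = 14

bits = ceil(log2(9822)) = ceil(13.2618) = 14 bits


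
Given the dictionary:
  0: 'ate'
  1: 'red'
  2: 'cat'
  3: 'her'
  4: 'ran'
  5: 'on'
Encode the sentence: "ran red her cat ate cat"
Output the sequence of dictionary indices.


Look up each word in the dictionary:
  'ran' -> 4
  'red' -> 1
  'her' -> 3
  'cat' -> 2
  'ate' -> 0
  'cat' -> 2

Encoded: [4, 1, 3, 2, 0, 2]


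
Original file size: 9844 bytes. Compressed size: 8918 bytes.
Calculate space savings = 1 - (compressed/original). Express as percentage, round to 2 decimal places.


ratio = compressed/original = 8918/9844 = 0.905933
savings = 1 - ratio = 1 - 0.905933 = 0.094067
as a percentage: 0.094067 * 100 = 9.41%

Space savings = 1 - 8918/9844 = 9.41%


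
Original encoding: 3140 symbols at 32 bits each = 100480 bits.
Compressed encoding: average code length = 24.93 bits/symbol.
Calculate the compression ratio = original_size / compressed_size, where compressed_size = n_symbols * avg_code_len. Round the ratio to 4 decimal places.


original_size = n_symbols * orig_bits = 3140 * 32 = 100480 bits
compressed_size = n_symbols * avg_code_len = 3140 * 24.93 = 78280.2 bits
ratio = original_size / compressed_size = 100480 / 78280.2 = 1.2836

Compression ratio = 1.2836


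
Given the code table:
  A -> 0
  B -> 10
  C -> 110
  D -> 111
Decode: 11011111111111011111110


Decoding:
110 -> C
111 -> D
111 -> D
111 -> D
110 -> C
111 -> D
111 -> D
10 -> B


Result: CDDDCDDB


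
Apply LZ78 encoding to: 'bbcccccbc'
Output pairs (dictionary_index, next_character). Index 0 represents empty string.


LZ78 encoding steps:
Dictionary: {0: ''}
Step 1: w='' (idx 0), next='b' -> output (0, 'b'), add 'b' as idx 1
Step 2: w='b' (idx 1), next='c' -> output (1, 'c'), add 'bc' as idx 2
Step 3: w='' (idx 0), next='c' -> output (0, 'c'), add 'c' as idx 3
Step 4: w='c' (idx 3), next='c' -> output (3, 'c'), add 'cc' as idx 4
Step 5: w='c' (idx 3), next='b' -> output (3, 'b'), add 'cb' as idx 5
Step 6: w='c' (idx 3), end of input -> output (3, '')


Encoded: [(0, 'b'), (1, 'c'), (0, 'c'), (3, 'c'), (3, 'b'), (3, '')]


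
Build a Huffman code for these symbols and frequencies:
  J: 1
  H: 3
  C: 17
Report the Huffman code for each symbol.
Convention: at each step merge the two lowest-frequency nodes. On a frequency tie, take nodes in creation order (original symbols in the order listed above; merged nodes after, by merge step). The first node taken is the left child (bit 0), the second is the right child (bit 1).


Huffman tree construction:
Step 1: Merge J(1) + H(3) = 4
Step 2: Merge (J+H)(4) + C(17) = 21
Read each symbol's code off the tree from the root (left child = 0, right child = 1).

Codes:
  J: 00 (length 2)
  H: 01 (length 2)
  C: 1 (length 1)
Average code length: 25/21 = 1.1905 bits/symbol


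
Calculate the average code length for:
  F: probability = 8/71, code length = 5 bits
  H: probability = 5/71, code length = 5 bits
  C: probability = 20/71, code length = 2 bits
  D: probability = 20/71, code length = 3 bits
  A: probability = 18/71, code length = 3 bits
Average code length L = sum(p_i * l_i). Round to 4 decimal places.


Weighted contributions p_i * l_i:
  F: (8/71) * 5 = 40/71
  H: (5/71) * 5 = 25/71
  C: (20/71) * 2 = 40/71
  D: (20/71) * 3 = 60/71
  A: (18/71) * 3 = 54/71
Sum = (40 + 25 + 40 + 60 + 54)/71 = 219/71

L = 219/71 = 3.0845 bits/symbol


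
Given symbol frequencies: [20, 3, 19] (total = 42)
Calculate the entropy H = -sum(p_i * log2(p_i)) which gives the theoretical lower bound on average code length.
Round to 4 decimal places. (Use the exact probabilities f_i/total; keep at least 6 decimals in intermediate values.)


Per-symbol terms -p_i * log2(p_i) with p_i = f_i/42:
  p = 20/42 = 0.476190: log2(p) = -1.070389, -p*log2(p) = 0.509709
  p = 3/42 = 0.071429: log2(p) = -3.807355, -p*log2(p) = 0.271954
  p = 19/42 = 0.452381: log2(p) = -1.144390, -p*log2(p) = 0.517700
H = 0.509709 + 0.271954 + 0.517700 = 1.299363

H = 1.2994 bits/symbol


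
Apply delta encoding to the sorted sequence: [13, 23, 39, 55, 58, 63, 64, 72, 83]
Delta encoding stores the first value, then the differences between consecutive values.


First value: 13
Deltas:
  23 - 13 = 10
  39 - 23 = 16
  55 - 39 = 16
  58 - 55 = 3
  63 - 58 = 5
  64 - 63 = 1
  72 - 64 = 8
  83 - 72 = 11


Delta encoded: [13, 10, 16, 16, 3, 5, 1, 8, 11]


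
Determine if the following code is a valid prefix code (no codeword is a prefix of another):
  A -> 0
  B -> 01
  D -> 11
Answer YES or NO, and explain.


Checking each pair (does one codeword prefix another?):
  A='0' vs B='01': prefix -- VIOLATION

NO -- this is NOT a valid prefix code. A (0) is a prefix of B (01).


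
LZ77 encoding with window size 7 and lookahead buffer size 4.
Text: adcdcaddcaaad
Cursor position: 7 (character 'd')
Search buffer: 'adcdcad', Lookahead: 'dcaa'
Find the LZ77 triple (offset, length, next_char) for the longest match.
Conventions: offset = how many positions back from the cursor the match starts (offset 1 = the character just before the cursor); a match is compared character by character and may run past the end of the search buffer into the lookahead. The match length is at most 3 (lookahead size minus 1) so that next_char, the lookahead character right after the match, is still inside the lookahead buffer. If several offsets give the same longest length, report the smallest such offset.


Try each offset into the search buffer:
  offset=1 (pos 6, char 'd'): match length 1
  offset=2 (pos 5, char 'a'): match length 0
  offset=3 (pos 4, char 'c'): match length 0
  offset=4 (pos 3, char 'd'): match length 3
  offset=5 (pos 2, char 'c'): match length 0
  offset=6 (pos 1, char 'd'): match length 2
  offset=7 (pos 0, char 'a'): match length 0
Longest match has length 3 at offset 4.
next_char = character at position 7 + 3 = 10 -> 'a'

Best match: offset=4, length=3 (matching 'dca' starting at position 3)
LZ77 triple: (4, 3, 'a')


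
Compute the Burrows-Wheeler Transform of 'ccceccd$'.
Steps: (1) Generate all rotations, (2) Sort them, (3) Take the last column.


Rotations (sorted):
  0: $ccceccd -> last char: d
  1: ccceccd$ -> last char: $
  2: ccd$ccce -> last char: e
  3: cceccd$c -> last char: c
  4: cd$cccec -> last char: c
  5: ceccd$cc -> last char: c
  6: d$cccecc -> last char: c
  7: eccd$ccc -> last char: c


BWT = d$eccccc


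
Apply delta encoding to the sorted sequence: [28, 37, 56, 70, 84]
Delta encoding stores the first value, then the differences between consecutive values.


First value: 28
Deltas:
  37 - 28 = 9
  56 - 37 = 19
  70 - 56 = 14
  84 - 70 = 14


Delta encoded: [28, 9, 19, 14, 14]


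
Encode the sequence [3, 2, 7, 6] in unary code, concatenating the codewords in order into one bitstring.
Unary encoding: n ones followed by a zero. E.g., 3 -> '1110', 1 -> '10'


Encode each number as n ones followed by a terminating 0:
  3 -> 1110 (4 bits)
  2 -> 110 (3 bits)
  7 -> 11111110 (8 bits)
  6 -> 1111110 (7 bits)
Total length = 4 + 3 + 8 + 7 = 22 bits.

Unary([3, 2, 7, 6]) = 1110110111111101111110 (22 bits)


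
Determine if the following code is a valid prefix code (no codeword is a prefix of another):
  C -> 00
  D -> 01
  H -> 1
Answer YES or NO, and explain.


Checking each pair (does one codeword prefix another?):
  C='00' vs D='01': no prefix
  C='00' vs H='1': no prefix
  D='01' vs C='00': no prefix
  D='01' vs H='1': no prefix
  H='1' vs C='00': no prefix
  H='1' vs D='01': no prefix
No violation found over all pairs.

YES -- this is a valid prefix code. No codeword is a prefix of any other codeword.


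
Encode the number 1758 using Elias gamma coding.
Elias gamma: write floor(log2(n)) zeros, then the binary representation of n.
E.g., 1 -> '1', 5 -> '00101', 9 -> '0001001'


num_bits = floor(log2(1758)) + 1 = 11
leading_zeros = num_bits - 1 = 10
binary(1758) = 11011011110

Elias gamma(1758) = '0000000000' + '11011011110' = 000000000011011011110 (21 bits)


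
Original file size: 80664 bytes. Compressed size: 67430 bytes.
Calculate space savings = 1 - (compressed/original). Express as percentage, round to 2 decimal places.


ratio = compressed/original = 67430/80664 = 0.835937
savings = 1 - ratio = 1 - 0.835937 = 0.164063
as a percentage: 0.164063 * 100 = 16.41%

Space savings = 1 - 67430/80664 = 16.41%


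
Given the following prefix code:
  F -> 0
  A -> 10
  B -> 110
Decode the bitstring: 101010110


Decoding step by step:
Bits 10 -> A
Bits 10 -> A
Bits 10 -> A
Bits 110 -> B


Decoded message: AAAB


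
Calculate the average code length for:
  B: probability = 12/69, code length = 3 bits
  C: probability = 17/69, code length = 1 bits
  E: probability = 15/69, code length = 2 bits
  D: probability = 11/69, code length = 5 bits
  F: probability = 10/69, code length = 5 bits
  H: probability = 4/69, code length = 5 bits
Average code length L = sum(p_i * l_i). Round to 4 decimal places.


Weighted contributions p_i * l_i:
  B: (12/69) * 3 = 36/69
  C: (17/69) * 1 = 17/69
  E: (15/69) * 2 = 30/69
  D: (11/69) * 5 = 55/69
  F: (10/69) * 5 = 50/69
  H: (4/69) * 5 = 20/69
Sum = (36 + 17 + 30 + 55 + 50 + 20)/69 = 208/69

L = 208/69 = 3.0145 bits/symbol


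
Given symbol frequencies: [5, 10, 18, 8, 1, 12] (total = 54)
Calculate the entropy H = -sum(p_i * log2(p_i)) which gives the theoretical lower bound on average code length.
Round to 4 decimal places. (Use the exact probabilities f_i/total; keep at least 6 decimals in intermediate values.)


Per-symbol terms -p_i * log2(p_i) with p_i = f_i/54:
  p = 5/54 = 0.092593: log2(p) = -3.432959, -p*log2(p) = 0.317867
  p = 10/54 = 0.185185: log2(p) = -2.432959, -p*log2(p) = 0.450548
  p = 18/54 = 0.333333: log2(p) = -1.584963, -p*log2(p) = 0.528321
  p = 8/54 = 0.148148: log2(p) = -2.754888, -p*log2(p) = 0.408131
  p = 1/54 = 0.018519: log2(p) = -5.754888, -p*log2(p) = 0.106572
  p = 12/54 = 0.222222: log2(p) = -2.169925, -p*log2(p) = 0.482206
H = 0.317867 + 0.450548 + 0.528321 + 0.408131 + 0.106572 + 0.482206 = 2.293645

H = 2.2936 bits/symbol


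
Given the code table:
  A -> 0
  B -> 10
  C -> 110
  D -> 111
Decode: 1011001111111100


Decoding:
10 -> B
110 -> C
0 -> A
111 -> D
111 -> D
110 -> C
0 -> A


Result: BCADDCA


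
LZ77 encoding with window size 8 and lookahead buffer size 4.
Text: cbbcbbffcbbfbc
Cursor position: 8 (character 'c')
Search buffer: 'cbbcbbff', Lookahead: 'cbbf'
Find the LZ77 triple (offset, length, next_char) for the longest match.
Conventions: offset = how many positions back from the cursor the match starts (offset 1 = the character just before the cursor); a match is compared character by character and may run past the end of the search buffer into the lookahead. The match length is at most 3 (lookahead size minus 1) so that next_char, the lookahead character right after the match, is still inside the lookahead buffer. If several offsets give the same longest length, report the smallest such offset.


Try each offset into the search buffer:
  offset=1 (pos 7, char 'f'): match length 0
  offset=2 (pos 6, char 'f'): match length 0
  offset=3 (pos 5, char 'b'): match length 0
  offset=4 (pos 4, char 'b'): match length 0
  offset=5 (pos 3, char 'c'): match length 3
  offset=6 (pos 2, char 'b'): match length 0
  offset=7 (pos 1, char 'b'): match length 0
  offset=8 (pos 0, char 'c'): match length 3
Longest match has length 3, found at offsets 5, 8; take the smallest, offset 5.
next_char = character at position 8 + 3 = 11 -> 'f'

Best match: offset=5, length=3 (matching 'cbb' starting at position 3)
LZ77 triple: (5, 3, 'f')


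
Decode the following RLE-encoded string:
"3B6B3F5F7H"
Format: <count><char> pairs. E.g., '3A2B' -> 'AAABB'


Expanding each <count><char> pair:
  3B -> 'BBB'
  6B -> 'BBBBBB'
  3F -> 'FFF'
  5F -> 'FFFFF'
  7H -> 'HHHHHHH'

Decoded = BBBBBBBBBFFFFFFFFHHHHHHH


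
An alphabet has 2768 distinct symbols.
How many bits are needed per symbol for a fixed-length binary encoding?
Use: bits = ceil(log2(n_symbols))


log2(2768) = 11.4346
Bracket: 2^11 = 2048 < 2768 <= 2^12 = 4096
So ceil(log2(2768)) = 12

bits = ceil(log2(2768)) = ceil(11.4346) = 12 bits
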